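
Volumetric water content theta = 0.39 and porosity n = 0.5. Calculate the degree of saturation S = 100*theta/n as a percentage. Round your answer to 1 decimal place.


Step 1: S = 100 * theta_v / n
Step 2: S = 100 * 0.39 / 0.5
Step 3: S = 78.0%

78.0


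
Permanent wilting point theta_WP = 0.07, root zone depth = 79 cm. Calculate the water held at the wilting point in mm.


Step 1: Water (mm) = theta_WP * depth * 10
Step 2: Water = 0.07 * 79 * 10
Step 3: Water = 55.3 mm

55.3


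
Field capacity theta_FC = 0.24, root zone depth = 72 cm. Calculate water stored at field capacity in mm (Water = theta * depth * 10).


Step 1: Water (mm) = theta_FC * depth (cm) * 10
Step 2: Water = 0.24 * 72 * 10
Step 3: Water = 172.8 mm

172.8


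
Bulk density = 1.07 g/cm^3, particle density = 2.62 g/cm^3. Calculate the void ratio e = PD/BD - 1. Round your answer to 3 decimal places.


Step 1: e = PD / BD - 1
Step 2: e = 2.62 / 1.07 - 1
Step 3: e = 2.4486 - 1
Step 4: e = 1.449

1.449


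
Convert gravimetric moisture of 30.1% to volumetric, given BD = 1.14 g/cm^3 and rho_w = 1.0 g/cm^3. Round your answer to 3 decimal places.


Step 1: theta = (w / 100) * BD / rho_w
Step 2: theta = (30.1 / 100) * 1.14 / 1.0
Step 3: theta = 0.301 * 1.14
Step 4: theta = 0.343

0.343


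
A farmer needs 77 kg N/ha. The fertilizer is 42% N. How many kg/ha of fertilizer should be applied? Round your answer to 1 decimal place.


Step 1: Fertilizer rate = target N / (N content / 100)
Step 2: Rate = 77 / (42 / 100)
Step 3: Rate = 77 / 0.42
Step 4: Rate = 183.3 kg/ha

183.3


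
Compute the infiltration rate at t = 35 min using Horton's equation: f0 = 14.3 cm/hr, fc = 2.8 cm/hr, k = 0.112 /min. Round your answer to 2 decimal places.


Step 1: f = fc + (f0 - fc) * exp(-k * t)
Step 2: exp(-0.112 * 35) = 0.019841
Step 3: f = 2.8 + (14.3 - 2.8) * 0.019841
Step 4: f = 2.8 + 11.5 * 0.019841
Step 5: f = 3.03 cm/hr

3.03


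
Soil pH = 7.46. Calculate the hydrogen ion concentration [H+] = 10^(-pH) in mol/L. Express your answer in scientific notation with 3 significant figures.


Step 1: [H+] = 10^(-pH)
Step 2: [H+] = 10^(-7.46)
Step 3: [H+] = 3.47e-08 mol/L

3.47e-08


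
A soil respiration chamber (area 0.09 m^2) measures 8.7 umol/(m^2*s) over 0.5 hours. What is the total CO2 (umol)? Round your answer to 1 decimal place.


Step 1: Convert time to seconds: 0.5 hr * 3600 = 1800.0 s
Step 2: Total = flux * area * time_s
Step 3: Total = 8.7 * 0.09 * 1800.0
Step 4: Total = 1409.4 umol

1409.4


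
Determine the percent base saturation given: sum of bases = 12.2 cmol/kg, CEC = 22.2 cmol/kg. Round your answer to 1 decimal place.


Step 1: BS = 100 * (sum of bases) / CEC
Step 2: BS = 100 * 12.2 / 22.2
Step 3: BS = 55.0%

55.0


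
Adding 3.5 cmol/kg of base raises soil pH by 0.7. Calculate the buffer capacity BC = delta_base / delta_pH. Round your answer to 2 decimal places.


Step 1: BC = change in base / change in pH
Step 2: BC = 3.5 / 0.7
Step 3: BC = 5.0 cmol/(kg*pH unit)

5.0


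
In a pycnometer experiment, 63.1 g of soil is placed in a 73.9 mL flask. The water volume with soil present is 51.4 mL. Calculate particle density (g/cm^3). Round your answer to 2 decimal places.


Step 1: Volume of solids = flask volume - water volume with soil
Step 2: V_solids = 73.9 - 51.4 = 22.5 mL
Step 3: Particle density = mass / V_solids = 63.1 / 22.5 = 2.8 g/cm^3

2.8


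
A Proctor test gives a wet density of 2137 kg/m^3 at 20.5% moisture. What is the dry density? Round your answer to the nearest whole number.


Step 1: Dry density = wet density / (1 + w/100)
Step 2: Dry density = 2137 / (1 + 20.5/100)
Step 3: Dry density = 2137 / 1.205
Step 4: Dry density = 1773 kg/m^3

1773


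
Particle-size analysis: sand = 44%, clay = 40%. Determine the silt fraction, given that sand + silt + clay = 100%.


Step 1: sand + silt + clay = 100%
Step 2: silt = 100 - sand - clay
Step 3: silt = 100 - 44 - 40
Step 4: silt = 16%

16


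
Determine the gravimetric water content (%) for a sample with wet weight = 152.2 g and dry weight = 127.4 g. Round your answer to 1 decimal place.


Step 1: Water mass = wet - dry = 152.2 - 127.4 = 24.8 g
Step 2: w = 100 * water mass / dry mass
Step 3: w = 100 * 24.8 / 127.4 = 19.5%

19.5


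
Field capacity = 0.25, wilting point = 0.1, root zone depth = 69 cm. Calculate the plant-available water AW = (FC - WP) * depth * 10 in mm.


Step 1: Available water = (FC - WP) * depth * 10
Step 2: AW = (0.25 - 0.1) * 69 * 10
Step 3: AW = 0.15 * 69 * 10
Step 4: AW = 103.5 mm

103.5


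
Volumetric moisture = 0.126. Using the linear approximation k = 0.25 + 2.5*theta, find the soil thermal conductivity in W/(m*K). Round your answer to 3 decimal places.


Step 1: k = 0.25 + 2.5 * theta
Step 2: k = 0.25 + 2.5 * 0.126
Step 3: k = 0.25 + 0.315
Step 4: k = 0.565 W/(m*K)

0.565


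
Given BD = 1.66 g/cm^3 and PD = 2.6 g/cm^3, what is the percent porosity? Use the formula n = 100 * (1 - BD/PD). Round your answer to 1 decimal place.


Step 1: Formula: n = 100 * (1 - BD / PD)
Step 2: n = 100 * (1 - 1.66 / 2.6)
Step 3: n = 100 * (1 - 0.63846)
Step 4: n = 36.2%

36.2


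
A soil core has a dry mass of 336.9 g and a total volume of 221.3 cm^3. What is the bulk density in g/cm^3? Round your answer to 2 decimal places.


Step 1: Identify the formula: BD = dry mass / volume
Step 2: Substitute values: BD = 336.9 / 221.3
Step 3: BD = 1.52 g/cm^3

1.52


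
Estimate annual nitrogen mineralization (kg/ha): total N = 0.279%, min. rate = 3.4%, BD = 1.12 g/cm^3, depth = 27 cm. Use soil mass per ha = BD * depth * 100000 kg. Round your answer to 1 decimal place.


Step 1: Soil mass per ha = BD * depth * 100000 = 1.12 * 27 * 100000 = 3024000 kg
Step 2: Total N pool = soil mass * N%/100 = 3024000 * 0.279/100 = 8436.96 kg/ha
Step 3: N mineralized = N pool * rate%/100 = 8436.96 * 3.4/100 = 286.9 kg/ha/yr

286.9


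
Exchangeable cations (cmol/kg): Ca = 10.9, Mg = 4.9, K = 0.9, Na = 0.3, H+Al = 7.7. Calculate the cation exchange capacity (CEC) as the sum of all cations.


Step 1: CEC = Ca + Mg + K + Na + (H+Al)
Step 2: CEC = 10.9 + 4.9 + 0.9 + 0.3 + 7.7
Step 3: CEC = 24.7 cmol/kg

24.7


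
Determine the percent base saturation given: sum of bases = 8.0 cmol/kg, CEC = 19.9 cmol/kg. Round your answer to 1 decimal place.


Step 1: BS = 100 * (sum of bases) / CEC
Step 2: BS = 100 * 8.0 / 19.9
Step 3: BS = 40.2%

40.2


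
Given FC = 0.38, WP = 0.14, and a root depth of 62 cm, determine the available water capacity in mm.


Step 1: Available water = (FC - WP) * depth * 10
Step 2: AW = (0.38 - 0.14) * 62 * 10
Step 3: AW = 0.24 * 62 * 10
Step 4: AW = 148.8 mm

148.8


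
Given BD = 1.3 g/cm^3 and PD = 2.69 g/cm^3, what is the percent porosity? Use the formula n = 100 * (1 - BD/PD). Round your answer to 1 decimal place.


Step 1: Formula: n = 100 * (1 - BD / PD)
Step 2: n = 100 * (1 - 1.3 / 2.69)
Step 3: n = 100 * (1 - 0.48327)
Step 4: n = 51.7%

51.7


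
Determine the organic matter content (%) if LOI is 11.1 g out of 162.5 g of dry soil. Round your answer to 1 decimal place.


Step 1: OM% = 100 * LOI / sample mass
Step 2: OM = 100 * 11.1 / 162.5
Step 3: OM = 6.8%

6.8


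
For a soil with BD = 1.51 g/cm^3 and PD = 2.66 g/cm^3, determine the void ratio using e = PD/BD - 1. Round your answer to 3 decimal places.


Step 1: e = PD / BD - 1
Step 2: e = 2.66 / 1.51 - 1
Step 3: e = 1.76159 - 1
Step 4: e = 0.762

0.762


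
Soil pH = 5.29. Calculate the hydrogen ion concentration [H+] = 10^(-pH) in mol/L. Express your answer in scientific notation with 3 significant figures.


Step 1: [H+] = 10^(-pH)
Step 2: [H+] = 10^(-5.29)
Step 3: [H+] = 5.13e-06 mol/L

5.13e-06


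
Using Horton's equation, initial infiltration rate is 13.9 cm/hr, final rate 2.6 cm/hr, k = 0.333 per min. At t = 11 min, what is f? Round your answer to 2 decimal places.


Step 1: f = fc + (f0 - fc) * exp(-k * t)
Step 2: exp(-0.333 * 11) = 0.025655
Step 3: f = 2.6 + (13.9 - 2.6) * 0.025655
Step 4: f = 2.6 + 11.3 * 0.025655
Step 5: f = 2.89 cm/hr

2.89


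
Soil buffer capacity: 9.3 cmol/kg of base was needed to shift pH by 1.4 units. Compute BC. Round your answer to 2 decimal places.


Step 1: BC = change in base / change in pH
Step 2: BC = 9.3 / 1.4
Step 3: BC = 6.64 cmol/(kg*pH unit)

6.64


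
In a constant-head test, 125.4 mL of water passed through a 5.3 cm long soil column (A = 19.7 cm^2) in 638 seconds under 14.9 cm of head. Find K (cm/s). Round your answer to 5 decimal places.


Step 1: K = Q * L / (A * t * h)
Step 2: Numerator = 125.4 * 5.3 = 664.62
Step 3: Denominator = 19.7 * 638 * 14.9 = 187272.14
Step 4: K = 664.62 / 187272.14 = 0.00355 cm/s

0.00355


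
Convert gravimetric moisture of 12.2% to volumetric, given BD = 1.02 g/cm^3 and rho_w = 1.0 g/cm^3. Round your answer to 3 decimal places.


Step 1: theta = (w / 100) * BD / rho_w
Step 2: theta = (12.2 / 100) * 1.02 / 1.0
Step 3: theta = 0.122 * 1.02
Step 4: theta = 0.124

0.124


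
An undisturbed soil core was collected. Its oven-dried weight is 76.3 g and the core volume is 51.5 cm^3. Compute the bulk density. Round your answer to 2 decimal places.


Step 1: Identify the formula: BD = dry mass / volume
Step 2: Substitute values: BD = 76.3 / 51.5
Step 3: BD = 1.48 g/cm^3

1.48


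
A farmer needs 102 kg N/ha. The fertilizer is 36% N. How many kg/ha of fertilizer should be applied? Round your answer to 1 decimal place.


Step 1: Fertilizer rate = target N / (N content / 100)
Step 2: Rate = 102 / (36 / 100)
Step 3: Rate = 102 / 0.36
Step 4: Rate = 283.3 kg/ha

283.3


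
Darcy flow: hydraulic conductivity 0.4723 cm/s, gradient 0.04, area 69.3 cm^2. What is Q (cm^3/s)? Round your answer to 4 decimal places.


Step 1: Apply Darcy's law: Q = K * i * A
Step 2: Q = 0.4723 * 0.04 * 69.3
Step 3: Q = 1.3092 cm^3/s

1.3092


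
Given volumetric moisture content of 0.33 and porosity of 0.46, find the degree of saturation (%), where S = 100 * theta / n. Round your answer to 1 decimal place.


Step 1: S = 100 * theta_v / n
Step 2: S = 100 * 0.33 / 0.46
Step 3: S = 71.7%

71.7


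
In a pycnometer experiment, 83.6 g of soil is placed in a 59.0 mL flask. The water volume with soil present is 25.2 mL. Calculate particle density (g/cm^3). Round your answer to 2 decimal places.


Step 1: Volume of solids = flask volume - water volume with soil
Step 2: V_solids = 59.0 - 25.2 = 33.8 mL
Step 3: Particle density = mass / V_solids = 83.6 / 33.8 = 2.47 g/cm^3

2.47


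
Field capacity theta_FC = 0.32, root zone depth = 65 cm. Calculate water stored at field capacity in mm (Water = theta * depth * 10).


Step 1: Water (mm) = theta_FC * depth (cm) * 10
Step 2: Water = 0.32 * 65 * 10
Step 3: Water = 208.0 mm

208.0


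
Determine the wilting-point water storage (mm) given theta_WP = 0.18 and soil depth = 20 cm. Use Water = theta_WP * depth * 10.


Step 1: Water (mm) = theta_WP * depth * 10
Step 2: Water = 0.18 * 20 * 10
Step 3: Water = 36.0 mm

36.0


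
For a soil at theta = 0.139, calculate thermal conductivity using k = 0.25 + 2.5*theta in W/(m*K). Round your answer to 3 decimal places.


Step 1: k = 0.25 + 2.5 * theta
Step 2: k = 0.25 + 2.5 * 0.139
Step 3: k = 0.25 + 0.348
Step 4: k = 0.598 W/(m*K)

0.598


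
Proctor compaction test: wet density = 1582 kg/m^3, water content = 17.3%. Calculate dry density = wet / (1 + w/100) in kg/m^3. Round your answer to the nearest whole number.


Step 1: Dry density = wet density / (1 + w/100)
Step 2: Dry density = 1582 / (1 + 17.3/100)
Step 3: Dry density = 1582 / 1.173
Step 4: Dry density = 1349 kg/m^3

1349


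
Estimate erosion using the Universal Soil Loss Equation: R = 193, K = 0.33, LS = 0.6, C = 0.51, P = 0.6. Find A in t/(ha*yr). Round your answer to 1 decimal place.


Step 1: A = R * K * LS * C * P
Step 2: R * K = 193 * 0.33 = 63.69
Step 3: (R*K) * LS = 63.69 * 0.6 = 38.214
Step 4: * C * P = 38.214 * 0.51 * 0.6 = 11.7
Step 5: A = 11.7 t/(ha*yr)

11.7


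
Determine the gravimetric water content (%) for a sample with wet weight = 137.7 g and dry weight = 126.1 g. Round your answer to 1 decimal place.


Step 1: Water mass = wet - dry = 137.7 - 126.1 = 11.6 g
Step 2: w = 100 * water mass / dry mass
Step 3: w = 100 * 11.6 / 126.1 = 9.2%

9.2


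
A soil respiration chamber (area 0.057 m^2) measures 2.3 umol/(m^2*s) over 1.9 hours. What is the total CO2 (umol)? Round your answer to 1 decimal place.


Step 1: Convert time to seconds: 1.9 hr * 3600 = 6840.0 s
Step 2: Total = flux * area * time_s
Step 3: Total = 2.3 * 0.057 * 6840.0
Step 4: Total = 896.7 umol

896.7


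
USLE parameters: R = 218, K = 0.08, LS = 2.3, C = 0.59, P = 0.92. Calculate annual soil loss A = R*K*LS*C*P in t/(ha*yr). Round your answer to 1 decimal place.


Step 1: A = R * K * LS * C * P
Step 2: R * K = 218 * 0.08 = 17.44
Step 3: (R*K) * LS = 17.44 * 2.3 = 40.112
Step 4: * C * P = 40.112 * 0.59 * 0.92 = 21.8
Step 5: A = 21.8 t/(ha*yr)

21.8


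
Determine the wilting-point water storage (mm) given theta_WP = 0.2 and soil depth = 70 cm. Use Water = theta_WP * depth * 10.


Step 1: Water (mm) = theta_WP * depth * 10
Step 2: Water = 0.2 * 70 * 10
Step 3: Water = 140.0 mm

140.0


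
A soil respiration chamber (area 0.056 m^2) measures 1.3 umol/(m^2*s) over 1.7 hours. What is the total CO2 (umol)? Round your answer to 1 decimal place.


Step 1: Convert time to seconds: 1.7 hr * 3600 = 6120.0 s
Step 2: Total = flux * area * time_s
Step 3: Total = 1.3 * 0.056 * 6120.0
Step 4: Total = 445.5 umol

445.5


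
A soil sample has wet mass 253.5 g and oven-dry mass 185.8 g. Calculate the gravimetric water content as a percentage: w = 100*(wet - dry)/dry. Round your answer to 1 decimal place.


Step 1: Water mass = wet - dry = 253.5 - 185.8 = 67.7 g
Step 2: w = 100 * water mass / dry mass
Step 3: w = 100 * 67.7 / 185.8 = 36.4%

36.4


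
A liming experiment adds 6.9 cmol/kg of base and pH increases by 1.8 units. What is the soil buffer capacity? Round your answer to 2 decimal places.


Step 1: BC = change in base / change in pH
Step 2: BC = 6.9 / 1.8
Step 3: BC = 3.83 cmol/(kg*pH unit)

3.83


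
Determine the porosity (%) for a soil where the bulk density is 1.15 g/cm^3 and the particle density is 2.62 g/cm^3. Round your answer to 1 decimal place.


Step 1: Formula: n = 100 * (1 - BD / PD)
Step 2: n = 100 * (1 - 1.15 / 2.62)
Step 3: n = 100 * (1 - 0.43893)
Step 4: n = 56.1%

56.1


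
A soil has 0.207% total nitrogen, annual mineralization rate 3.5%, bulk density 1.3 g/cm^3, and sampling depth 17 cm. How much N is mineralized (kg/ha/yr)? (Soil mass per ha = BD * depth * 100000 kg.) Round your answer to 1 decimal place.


Step 1: Soil mass per ha = BD * depth * 100000 = 1.3 * 17 * 100000 = 2210000 kg
Step 2: Total N pool = soil mass * N%/100 = 2210000 * 0.207/100 = 4574.7 kg/ha
Step 3: N mineralized = N pool * rate%/100 = 4574.7 * 3.5/100 = 160.1 kg/ha/yr

160.1


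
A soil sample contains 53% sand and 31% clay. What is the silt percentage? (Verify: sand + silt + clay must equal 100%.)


Step 1: sand + silt + clay = 100%
Step 2: silt = 100 - sand - clay
Step 3: silt = 100 - 53 - 31
Step 4: silt = 16%

16


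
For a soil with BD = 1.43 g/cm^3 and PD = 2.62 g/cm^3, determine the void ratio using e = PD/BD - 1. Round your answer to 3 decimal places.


Step 1: e = PD / BD - 1
Step 2: e = 2.62 / 1.43 - 1
Step 3: e = 1.83217 - 1
Step 4: e = 0.832

0.832


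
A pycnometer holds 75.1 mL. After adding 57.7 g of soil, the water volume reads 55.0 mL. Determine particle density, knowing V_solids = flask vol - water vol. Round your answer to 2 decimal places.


Step 1: Volume of solids = flask volume - water volume with soil
Step 2: V_solids = 75.1 - 55.0 = 20.1 mL
Step 3: Particle density = mass / V_solids = 57.7 / 20.1 = 2.87 g/cm^3

2.87


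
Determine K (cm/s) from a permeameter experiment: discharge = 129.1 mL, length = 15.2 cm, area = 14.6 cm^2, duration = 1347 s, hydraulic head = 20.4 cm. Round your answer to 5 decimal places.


Step 1: K = Q * L / (A * t * h)
Step 2: Numerator = 129.1 * 15.2 = 1962.32
Step 3: Denominator = 14.6 * 1347 * 20.4 = 401190.48
Step 4: K = 1962.32 / 401190.48 = 0.00489 cm/s

0.00489


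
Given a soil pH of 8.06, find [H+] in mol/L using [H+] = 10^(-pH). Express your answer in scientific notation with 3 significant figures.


Step 1: [H+] = 10^(-pH)
Step 2: [H+] = 10^(-8.06)
Step 3: [H+] = 8.71e-09 mol/L

8.71e-09


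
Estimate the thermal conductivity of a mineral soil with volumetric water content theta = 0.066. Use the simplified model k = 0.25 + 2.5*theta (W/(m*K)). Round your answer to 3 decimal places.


Step 1: k = 0.25 + 2.5 * theta
Step 2: k = 0.25 + 2.5 * 0.066
Step 3: k = 0.25 + 0.165
Step 4: k = 0.415 W/(m*K)

0.415


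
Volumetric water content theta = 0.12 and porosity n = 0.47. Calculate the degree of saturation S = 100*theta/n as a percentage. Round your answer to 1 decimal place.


Step 1: S = 100 * theta_v / n
Step 2: S = 100 * 0.12 / 0.47
Step 3: S = 25.5%

25.5


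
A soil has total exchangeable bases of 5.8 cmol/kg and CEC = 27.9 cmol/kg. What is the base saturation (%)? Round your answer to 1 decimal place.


Step 1: BS = 100 * (sum of bases) / CEC
Step 2: BS = 100 * 5.8 / 27.9
Step 3: BS = 20.8%

20.8


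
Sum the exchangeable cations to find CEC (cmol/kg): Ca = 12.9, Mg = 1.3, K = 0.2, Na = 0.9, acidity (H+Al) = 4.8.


Step 1: CEC = Ca + Mg + K + Na + (H+Al)
Step 2: CEC = 12.9 + 1.3 + 0.2 + 0.9 + 4.8
Step 3: CEC = 20.1 cmol/kg

20.1


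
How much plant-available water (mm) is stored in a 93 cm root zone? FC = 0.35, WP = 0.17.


Step 1: Available water = (FC - WP) * depth * 10
Step 2: AW = (0.35 - 0.17) * 93 * 10
Step 3: AW = 0.18 * 93 * 10
Step 4: AW = 167.4 mm

167.4


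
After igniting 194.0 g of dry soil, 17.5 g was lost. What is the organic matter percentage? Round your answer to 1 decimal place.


Step 1: OM% = 100 * LOI / sample mass
Step 2: OM = 100 * 17.5 / 194.0
Step 3: OM = 9.0%

9.0


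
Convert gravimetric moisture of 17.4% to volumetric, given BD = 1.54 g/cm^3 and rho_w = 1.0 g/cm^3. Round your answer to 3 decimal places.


Step 1: theta = (w / 100) * BD / rho_w
Step 2: theta = (17.4 / 100) * 1.54 / 1.0
Step 3: theta = 0.174 * 1.54
Step 4: theta = 0.268

0.268


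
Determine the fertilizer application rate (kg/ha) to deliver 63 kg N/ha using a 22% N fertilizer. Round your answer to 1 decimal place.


Step 1: Fertilizer rate = target N / (N content / 100)
Step 2: Rate = 63 / (22 / 100)
Step 3: Rate = 63 / 0.22
Step 4: Rate = 286.4 kg/ha

286.4


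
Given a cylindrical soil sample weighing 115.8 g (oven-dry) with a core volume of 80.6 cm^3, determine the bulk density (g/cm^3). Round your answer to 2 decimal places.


Step 1: Identify the formula: BD = dry mass / volume
Step 2: Substitute values: BD = 115.8 / 80.6
Step 3: BD = 1.44 g/cm^3

1.44


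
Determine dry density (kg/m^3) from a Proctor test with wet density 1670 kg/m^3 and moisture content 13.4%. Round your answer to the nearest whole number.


Step 1: Dry density = wet density / (1 + w/100)
Step 2: Dry density = 1670 / (1 + 13.4/100)
Step 3: Dry density = 1670 / 1.134
Step 4: Dry density = 1473 kg/m^3

1473


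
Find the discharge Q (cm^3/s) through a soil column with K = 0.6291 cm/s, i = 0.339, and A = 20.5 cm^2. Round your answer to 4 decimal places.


Step 1: Apply Darcy's law: Q = K * i * A
Step 2: Q = 0.6291 * 0.339 * 20.5
Step 3: Q = 4.3719 cm^3/s

4.3719


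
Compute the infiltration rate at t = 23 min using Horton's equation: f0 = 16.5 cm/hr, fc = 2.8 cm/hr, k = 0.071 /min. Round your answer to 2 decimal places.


Step 1: f = fc + (f0 - fc) * exp(-k * t)
Step 2: exp(-0.071 * 23) = 0.195343
Step 3: f = 2.8 + (16.5 - 2.8) * 0.195343
Step 4: f = 2.8 + 13.7 * 0.195343
Step 5: f = 5.48 cm/hr

5.48


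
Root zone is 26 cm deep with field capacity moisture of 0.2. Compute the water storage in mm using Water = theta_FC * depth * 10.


Step 1: Water (mm) = theta_FC * depth (cm) * 10
Step 2: Water = 0.2 * 26 * 10
Step 3: Water = 52.0 mm

52.0


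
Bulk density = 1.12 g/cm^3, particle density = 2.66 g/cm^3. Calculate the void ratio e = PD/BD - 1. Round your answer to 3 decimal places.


Step 1: e = PD / BD - 1
Step 2: e = 2.66 / 1.12 - 1
Step 3: e = 2.375 - 1
Step 4: e = 1.375

1.375


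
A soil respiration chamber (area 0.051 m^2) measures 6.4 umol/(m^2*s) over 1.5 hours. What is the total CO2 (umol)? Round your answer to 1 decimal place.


Step 1: Convert time to seconds: 1.5 hr * 3600 = 5400.0 s
Step 2: Total = flux * area * time_s
Step 3: Total = 6.4 * 0.051 * 5400.0
Step 4: Total = 1762.6 umol

1762.6


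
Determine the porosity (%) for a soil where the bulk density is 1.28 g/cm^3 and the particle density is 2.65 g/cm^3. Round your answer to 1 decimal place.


Step 1: Formula: n = 100 * (1 - BD / PD)
Step 2: n = 100 * (1 - 1.28 / 2.65)
Step 3: n = 100 * (1 - 0.48302)
Step 4: n = 51.7%

51.7


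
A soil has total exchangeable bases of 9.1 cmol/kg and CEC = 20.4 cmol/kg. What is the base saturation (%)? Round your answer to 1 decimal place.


Step 1: BS = 100 * (sum of bases) / CEC
Step 2: BS = 100 * 9.1 / 20.4
Step 3: BS = 44.6%

44.6


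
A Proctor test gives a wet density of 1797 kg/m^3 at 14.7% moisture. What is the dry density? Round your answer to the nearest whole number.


Step 1: Dry density = wet density / (1 + w/100)
Step 2: Dry density = 1797 / (1 + 14.7/100)
Step 3: Dry density = 1797 / 1.147
Step 4: Dry density = 1567 kg/m^3

1567


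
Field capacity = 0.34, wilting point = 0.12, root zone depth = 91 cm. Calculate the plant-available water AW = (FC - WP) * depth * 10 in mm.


Step 1: Available water = (FC - WP) * depth * 10
Step 2: AW = (0.34 - 0.12) * 91 * 10
Step 3: AW = 0.22 * 91 * 10
Step 4: AW = 200.2 mm

200.2


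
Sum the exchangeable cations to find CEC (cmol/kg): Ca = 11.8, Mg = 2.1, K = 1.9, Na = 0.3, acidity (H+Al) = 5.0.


Step 1: CEC = Ca + Mg + K + Na + (H+Al)
Step 2: CEC = 11.8 + 2.1 + 1.9 + 0.3 + 5.0
Step 3: CEC = 21.1 cmol/kg

21.1


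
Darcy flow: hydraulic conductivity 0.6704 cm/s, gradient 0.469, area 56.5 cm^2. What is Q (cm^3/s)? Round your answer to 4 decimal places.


Step 1: Apply Darcy's law: Q = K * i * A
Step 2: Q = 0.6704 * 0.469 * 56.5
Step 3: Q = 17.7646 cm^3/s

17.7646


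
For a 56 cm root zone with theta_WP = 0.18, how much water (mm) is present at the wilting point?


Step 1: Water (mm) = theta_WP * depth * 10
Step 2: Water = 0.18 * 56 * 10
Step 3: Water = 100.8 mm

100.8


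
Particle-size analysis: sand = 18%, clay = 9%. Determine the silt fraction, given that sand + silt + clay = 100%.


Step 1: sand + silt + clay = 100%
Step 2: silt = 100 - sand - clay
Step 3: silt = 100 - 18 - 9
Step 4: silt = 73%

73


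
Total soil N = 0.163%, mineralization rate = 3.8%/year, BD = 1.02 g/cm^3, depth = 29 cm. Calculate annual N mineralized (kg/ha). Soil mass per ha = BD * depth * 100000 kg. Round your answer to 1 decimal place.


Step 1: Soil mass per ha = BD * depth * 100000 = 1.02 * 29 * 100000 = 2958000 kg
Step 2: Total N pool = soil mass * N%/100 = 2958000 * 0.163/100 = 4821.54 kg/ha
Step 3: N mineralized = N pool * rate%/100 = 4821.54 * 3.8/100 = 183.2 kg/ha/yr

183.2


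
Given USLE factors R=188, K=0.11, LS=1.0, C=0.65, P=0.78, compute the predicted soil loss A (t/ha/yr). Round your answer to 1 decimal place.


Step 1: A = R * K * LS * C * P
Step 2: R * K = 188 * 0.11 = 20.68
Step 3: (R*K) * LS = 20.68 * 1.0 = 20.68
Step 4: * C * P = 20.68 * 0.65 * 0.78 = 10.5
Step 5: A = 10.5 t/(ha*yr)

10.5


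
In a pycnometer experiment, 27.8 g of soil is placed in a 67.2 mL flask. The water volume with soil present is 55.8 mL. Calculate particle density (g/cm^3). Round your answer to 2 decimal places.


Step 1: Volume of solids = flask volume - water volume with soil
Step 2: V_solids = 67.2 - 55.8 = 11.4 mL
Step 3: Particle density = mass / V_solids = 27.8 / 11.4 = 2.44 g/cm^3

2.44


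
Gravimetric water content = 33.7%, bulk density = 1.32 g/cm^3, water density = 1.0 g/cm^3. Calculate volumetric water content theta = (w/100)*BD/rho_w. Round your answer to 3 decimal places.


Step 1: theta = (w / 100) * BD / rho_w
Step 2: theta = (33.7 / 100) * 1.32 / 1.0
Step 3: theta = 0.337 * 1.32
Step 4: theta = 0.445

0.445


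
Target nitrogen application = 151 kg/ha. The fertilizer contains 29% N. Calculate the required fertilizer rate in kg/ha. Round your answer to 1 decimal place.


Step 1: Fertilizer rate = target N / (N content / 100)
Step 2: Rate = 151 / (29 / 100)
Step 3: Rate = 151 / 0.29
Step 4: Rate = 520.7 kg/ha

520.7


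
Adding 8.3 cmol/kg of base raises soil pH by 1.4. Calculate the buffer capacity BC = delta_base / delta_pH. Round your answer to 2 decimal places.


Step 1: BC = change in base / change in pH
Step 2: BC = 8.3 / 1.4
Step 3: BC = 5.93 cmol/(kg*pH unit)

5.93


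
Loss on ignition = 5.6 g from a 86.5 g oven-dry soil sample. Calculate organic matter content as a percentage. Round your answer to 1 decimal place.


Step 1: OM% = 100 * LOI / sample mass
Step 2: OM = 100 * 5.6 / 86.5
Step 3: OM = 6.5%

6.5


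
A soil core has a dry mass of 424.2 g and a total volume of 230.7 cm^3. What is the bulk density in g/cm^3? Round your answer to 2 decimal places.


Step 1: Identify the formula: BD = dry mass / volume
Step 2: Substitute values: BD = 424.2 / 230.7
Step 3: BD = 1.84 g/cm^3

1.84


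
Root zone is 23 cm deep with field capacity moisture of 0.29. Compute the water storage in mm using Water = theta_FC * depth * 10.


Step 1: Water (mm) = theta_FC * depth (cm) * 10
Step 2: Water = 0.29 * 23 * 10
Step 3: Water = 66.7 mm

66.7


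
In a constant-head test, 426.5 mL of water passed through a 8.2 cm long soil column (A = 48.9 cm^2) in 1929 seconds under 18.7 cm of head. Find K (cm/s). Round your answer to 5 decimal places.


Step 1: K = Q * L / (A * t * h)
Step 2: Numerator = 426.5 * 8.2 = 3497.3
Step 3: Denominator = 48.9 * 1929 * 18.7 = 1763935.47
Step 4: K = 3497.3 / 1763935.47 = 0.00198 cm/s

0.00198


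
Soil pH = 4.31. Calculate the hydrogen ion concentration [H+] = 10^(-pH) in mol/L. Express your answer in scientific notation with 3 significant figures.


Step 1: [H+] = 10^(-pH)
Step 2: [H+] = 10^(-4.31)
Step 3: [H+] = 4.90e-05 mol/L

4.90e-05


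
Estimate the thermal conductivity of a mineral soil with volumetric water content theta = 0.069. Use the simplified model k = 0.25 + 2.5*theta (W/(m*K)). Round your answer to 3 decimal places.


Step 1: k = 0.25 + 2.5 * theta
Step 2: k = 0.25 + 2.5 * 0.069
Step 3: k = 0.25 + 0.173
Step 4: k = 0.423 W/(m*K)

0.423


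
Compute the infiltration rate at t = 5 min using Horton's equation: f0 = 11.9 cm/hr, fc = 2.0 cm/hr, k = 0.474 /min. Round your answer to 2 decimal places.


Step 1: f = fc + (f0 - fc) * exp(-k * t)
Step 2: exp(-0.474 * 5) = 0.093481
Step 3: f = 2.0 + (11.9 - 2.0) * 0.093481
Step 4: f = 2.0 + 9.9 * 0.093481
Step 5: f = 2.93 cm/hr

2.93


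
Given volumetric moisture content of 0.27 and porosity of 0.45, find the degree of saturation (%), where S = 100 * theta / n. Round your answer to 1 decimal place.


Step 1: S = 100 * theta_v / n
Step 2: S = 100 * 0.27 / 0.45
Step 3: S = 60.0%

60.0


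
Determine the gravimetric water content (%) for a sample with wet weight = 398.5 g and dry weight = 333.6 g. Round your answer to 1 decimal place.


Step 1: Water mass = wet - dry = 398.5 - 333.6 = 64.9 g
Step 2: w = 100 * water mass / dry mass
Step 3: w = 100 * 64.9 / 333.6 = 19.5%

19.5


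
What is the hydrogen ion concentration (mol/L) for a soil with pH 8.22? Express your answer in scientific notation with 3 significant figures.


Step 1: [H+] = 10^(-pH)
Step 2: [H+] = 10^(-8.22)
Step 3: [H+] = 6.03e-09 mol/L

6.03e-09


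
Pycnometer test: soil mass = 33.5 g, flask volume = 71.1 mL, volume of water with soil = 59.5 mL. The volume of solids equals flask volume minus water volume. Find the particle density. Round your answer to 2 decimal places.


Step 1: Volume of solids = flask volume - water volume with soil
Step 2: V_solids = 71.1 - 59.5 = 11.6 mL
Step 3: Particle density = mass / V_solids = 33.5 / 11.6 = 2.89 g/cm^3

2.89


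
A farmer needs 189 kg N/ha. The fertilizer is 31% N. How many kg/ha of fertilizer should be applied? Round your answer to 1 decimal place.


Step 1: Fertilizer rate = target N / (N content / 100)
Step 2: Rate = 189 / (31 / 100)
Step 3: Rate = 189 / 0.31
Step 4: Rate = 609.7 kg/ha

609.7


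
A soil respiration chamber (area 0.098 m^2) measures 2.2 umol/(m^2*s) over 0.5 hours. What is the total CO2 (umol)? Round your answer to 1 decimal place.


Step 1: Convert time to seconds: 0.5 hr * 3600 = 1800.0 s
Step 2: Total = flux * area * time_s
Step 3: Total = 2.2 * 0.098 * 1800.0
Step 4: Total = 388.1 umol

388.1


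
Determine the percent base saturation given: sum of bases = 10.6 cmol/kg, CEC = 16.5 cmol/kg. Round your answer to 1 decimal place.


Step 1: BS = 100 * (sum of bases) / CEC
Step 2: BS = 100 * 10.6 / 16.5
Step 3: BS = 64.2%

64.2


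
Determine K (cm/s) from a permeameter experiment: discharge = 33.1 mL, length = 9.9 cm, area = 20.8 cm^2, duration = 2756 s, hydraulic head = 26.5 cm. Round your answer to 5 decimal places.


Step 1: K = Q * L / (A * t * h)
Step 2: Numerator = 33.1 * 9.9 = 327.69
Step 3: Denominator = 20.8 * 2756 * 26.5 = 1519107.2
Step 4: K = 327.69 / 1519107.2 = 0.00022 cm/s

0.00022


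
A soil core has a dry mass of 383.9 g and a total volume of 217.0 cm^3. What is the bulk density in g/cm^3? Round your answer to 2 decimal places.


Step 1: Identify the formula: BD = dry mass / volume
Step 2: Substitute values: BD = 383.9 / 217.0
Step 3: BD = 1.77 g/cm^3

1.77


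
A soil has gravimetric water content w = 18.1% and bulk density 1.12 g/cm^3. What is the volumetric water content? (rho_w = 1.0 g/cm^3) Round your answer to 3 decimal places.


Step 1: theta = (w / 100) * BD / rho_w
Step 2: theta = (18.1 / 100) * 1.12 / 1.0
Step 3: theta = 0.181 * 1.12
Step 4: theta = 0.203

0.203


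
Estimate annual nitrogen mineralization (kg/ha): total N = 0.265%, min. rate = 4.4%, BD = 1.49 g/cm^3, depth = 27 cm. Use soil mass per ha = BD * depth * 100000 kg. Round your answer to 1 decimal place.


Step 1: Soil mass per ha = BD * depth * 100000 = 1.49 * 27 * 100000 = 4023000 kg
Step 2: Total N pool = soil mass * N%/100 = 4023000 * 0.265/100 = 10660.95 kg/ha
Step 3: N mineralized = N pool * rate%/100 = 10660.95 * 4.4/100 = 469.1 kg/ha/yr

469.1


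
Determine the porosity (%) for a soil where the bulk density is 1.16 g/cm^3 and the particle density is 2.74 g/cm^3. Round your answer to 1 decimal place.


Step 1: Formula: n = 100 * (1 - BD / PD)
Step 2: n = 100 * (1 - 1.16 / 2.74)
Step 3: n = 100 * (1 - 0.42336)
Step 4: n = 57.7%

57.7


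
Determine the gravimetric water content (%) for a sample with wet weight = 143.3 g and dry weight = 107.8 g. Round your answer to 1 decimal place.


Step 1: Water mass = wet - dry = 143.3 - 107.8 = 35.5 g
Step 2: w = 100 * water mass / dry mass
Step 3: w = 100 * 35.5 / 107.8 = 32.9%

32.9


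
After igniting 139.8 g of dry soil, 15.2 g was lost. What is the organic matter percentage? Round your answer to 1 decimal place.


Step 1: OM% = 100 * LOI / sample mass
Step 2: OM = 100 * 15.2 / 139.8
Step 3: OM = 10.9%

10.9


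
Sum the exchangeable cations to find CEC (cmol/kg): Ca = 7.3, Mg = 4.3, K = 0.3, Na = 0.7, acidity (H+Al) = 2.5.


Step 1: CEC = Ca + Mg + K + Na + (H+Al)
Step 2: CEC = 7.3 + 4.3 + 0.3 + 0.7 + 2.5
Step 3: CEC = 15.1 cmol/kg

15.1


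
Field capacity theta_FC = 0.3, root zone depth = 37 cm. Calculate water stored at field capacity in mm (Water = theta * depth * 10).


Step 1: Water (mm) = theta_FC * depth (cm) * 10
Step 2: Water = 0.3 * 37 * 10
Step 3: Water = 111.0 mm

111.0


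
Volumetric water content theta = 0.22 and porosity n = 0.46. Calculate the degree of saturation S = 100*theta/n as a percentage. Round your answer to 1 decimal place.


Step 1: S = 100 * theta_v / n
Step 2: S = 100 * 0.22 / 0.46
Step 3: S = 47.8%

47.8


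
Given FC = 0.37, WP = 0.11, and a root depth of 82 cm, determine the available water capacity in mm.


Step 1: Available water = (FC - WP) * depth * 10
Step 2: AW = (0.37 - 0.11) * 82 * 10
Step 3: AW = 0.26 * 82 * 10
Step 4: AW = 213.2 mm

213.2


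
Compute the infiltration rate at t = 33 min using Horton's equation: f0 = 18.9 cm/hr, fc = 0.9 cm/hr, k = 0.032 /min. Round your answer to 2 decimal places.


Step 1: f = fc + (f0 - fc) * exp(-k * t)
Step 2: exp(-0.032 * 33) = 0.347844
Step 3: f = 0.9 + (18.9 - 0.9) * 0.347844
Step 4: f = 0.9 + 18.0 * 0.347844
Step 5: f = 7.16 cm/hr

7.16


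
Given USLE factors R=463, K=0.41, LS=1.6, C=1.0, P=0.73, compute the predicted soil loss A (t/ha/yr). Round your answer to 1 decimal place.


Step 1: A = R * K * LS * C * P
Step 2: R * K = 463 * 0.41 = 189.83
Step 3: (R*K) * LS = 189.83 * 1.6 = 303.728
Step 4: * C * P = 303.728 * 1.0 * 0.73 = 221.7
Step 5: A = 221.7 t/(ha*yr)

221.7


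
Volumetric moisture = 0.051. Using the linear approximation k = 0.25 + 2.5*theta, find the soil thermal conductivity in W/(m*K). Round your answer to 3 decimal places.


Step 1: k = 0.25 + 2.5 * theta
Step 2: k = 0.25 + 2.5 * 0.051
Step 3: k = 0.25 + 0.128
Step 4: k = 0.378 W/(m*K)

0.378


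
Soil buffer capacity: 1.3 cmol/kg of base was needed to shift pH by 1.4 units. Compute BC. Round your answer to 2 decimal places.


Step 1: BC = change in base / change in pH
Step 2: BC = 1.3 / 1.4
Step 3: BC = 0.93 cmol/(kg*pH unit)

0.93


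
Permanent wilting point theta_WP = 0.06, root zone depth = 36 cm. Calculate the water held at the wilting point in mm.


Step 1: Water (mm) = theta_WP * depth * 10
Step 2: Water = 0.06 * 36 * 10
Step 3: Water = 21.6 mm

21.6


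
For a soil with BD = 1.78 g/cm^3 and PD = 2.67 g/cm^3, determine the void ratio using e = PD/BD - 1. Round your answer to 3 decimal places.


Step 1: e = PD / BD - 1
Step 2: e = 2.67 / 1.78 - 1
Step 3: e = 1.5 - 1
Step 4: e = 0.5

0.5


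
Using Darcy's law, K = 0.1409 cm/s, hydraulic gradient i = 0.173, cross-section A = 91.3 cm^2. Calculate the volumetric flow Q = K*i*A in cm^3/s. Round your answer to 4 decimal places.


Step 1: Apply Darcy's law: Q = K * i * A
Step 2: Q = 0.1409 * 0.173 * 91.3
Step 3: Q = 2.2255 cm^3/s

2.2255


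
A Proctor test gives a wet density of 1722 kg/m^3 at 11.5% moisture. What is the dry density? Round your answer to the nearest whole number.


Step 1: Dry density = wet density / (1 + w/100)
Step 2: Dry density = 1722 / (1 + 11.5/100)
Step 3: Dry density = 1722 / 1.115
Step 4: Dry density = 1544 kg/m^3

1544


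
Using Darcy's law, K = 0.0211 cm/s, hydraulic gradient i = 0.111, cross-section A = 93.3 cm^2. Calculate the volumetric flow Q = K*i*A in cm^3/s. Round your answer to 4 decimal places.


Step 1: Apply Darcy's law: Q = K * i * A
Step 2: Q = 0.0211 * 0.111 * 93.3
Step 3: Q = 0.2185 cm^3/s

0.2185


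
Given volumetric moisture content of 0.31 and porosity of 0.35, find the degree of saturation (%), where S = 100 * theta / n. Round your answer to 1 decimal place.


Step 1: S = 100 * theta_v / n
Step 2: S = 100 * 0.31 / 0.35
Step 3: S = 88.6%

88.6


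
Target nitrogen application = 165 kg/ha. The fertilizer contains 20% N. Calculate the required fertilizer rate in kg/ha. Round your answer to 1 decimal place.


Step 1: Fertilizer rate = target N / (N content / 100)
Step 2: Rate = 165 / (20 / 100)
Step 3: Rate = 165 / 0.2
Step 4: Rate = 825.0 kg/ha

825.0


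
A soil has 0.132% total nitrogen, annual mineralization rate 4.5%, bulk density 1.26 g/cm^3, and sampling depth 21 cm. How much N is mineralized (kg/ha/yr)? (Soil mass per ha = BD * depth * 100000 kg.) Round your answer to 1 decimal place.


Step 1: Soil mass per ha = BD * depth * 100000 = 1.26 * 21 * 100000 = 2646000 kg
Step 2: Total N pool = soil mass * N%/100 = 2646000 * 0.132/100 = 3492.72 kg/ha
Step 3: N mineralized = N pool * rate%/100 = 3492.72 * 4.5/100 = 157.2 kg/ha/yr

157.2


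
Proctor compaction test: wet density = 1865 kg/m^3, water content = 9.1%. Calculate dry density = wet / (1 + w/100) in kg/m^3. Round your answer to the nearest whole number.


Step 1: Dry density = wet density / (1 + w/100)
Step 2: Dry density = 1865 / (1 + 9.1/100)
Step 3: Dry density = 1865 / 1.091
Step 4: Dry density = 1709 kg/m^3

1709


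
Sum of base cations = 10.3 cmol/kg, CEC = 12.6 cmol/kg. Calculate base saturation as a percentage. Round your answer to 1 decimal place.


Step 1: BS = 100 * (sum of bases) / CEC
Step 2: BS = 100 * 10.3 / 12.6
Step 3: BS = 81.7%

81.7


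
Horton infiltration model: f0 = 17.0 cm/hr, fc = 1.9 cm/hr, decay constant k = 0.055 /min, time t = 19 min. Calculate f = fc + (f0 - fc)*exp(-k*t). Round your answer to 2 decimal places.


Step 1: f = fc + (f0 - fc) * exp(-k * t)
Step 2: exp(-0.055 * 19) = 0.351692
Step 3: f = 1.9 + (17.0 - 1.9) * 0.351692
Step 4: f = 1.9 + 15.1 * 0.351692
Step 5: f = 7.21 cm/hr

7.21


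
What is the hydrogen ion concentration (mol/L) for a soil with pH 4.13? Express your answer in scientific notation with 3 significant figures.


Step 1: [H+] = 10^(-pH)
Step 2: [H+] = 10^(-4.13)
Step 3: [H+] = 7.41e-05 mol/L

7.41e-05


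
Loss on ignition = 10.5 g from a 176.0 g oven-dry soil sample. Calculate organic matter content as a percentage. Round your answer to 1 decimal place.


Step 1: OM% = 100 * LOI / sample mass
Step 2: OM = 100 * 10.5 / 176.0
Step 3: OM = 6.0%

6.0


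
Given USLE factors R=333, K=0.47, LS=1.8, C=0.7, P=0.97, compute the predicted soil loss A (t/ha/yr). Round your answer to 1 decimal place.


Step 1: A = R * K * LS * C * P
Step 2: R * K = 333 * 0.47 = 156.51
Step 3: (R*K) * LS = 156.51 * 1.8 = 281.718
Step 4: * C * P = 281.718 * 0.7 * 0.97 = 191.3
Step 5: A = 191.3 t/(ha*yr)

191.3


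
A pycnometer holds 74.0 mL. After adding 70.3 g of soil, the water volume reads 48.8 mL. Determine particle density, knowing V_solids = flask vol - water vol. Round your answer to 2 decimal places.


Step 1: Volume of solids = flask volume - water volume with soil
Step 2: V_solids = 74.0 - 48.8 = 25.2 mL
Step 3: Particle density = mass / V_solids = 70.3 / 25.2 = 2.79 g/cm^3

2.79


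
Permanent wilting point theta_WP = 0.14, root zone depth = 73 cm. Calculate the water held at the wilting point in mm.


Step 1: Water (mm) = theta_WP * depth * 10
Step 2: Water = 0.14 * 73 * 10
Step 3: Water = 102.2 mm

102.2


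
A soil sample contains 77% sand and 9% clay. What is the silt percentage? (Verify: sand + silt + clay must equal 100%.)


Step 1: sand + silt + clay = 100%
Step 2: silt = 100 - sand - clay
Step 3: silt = 100 - 77 - 9
Step 4: silt = 14%

14


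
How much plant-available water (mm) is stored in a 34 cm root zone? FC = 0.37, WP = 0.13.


Step 1: Available water = (FC - WP) * depth * 10
Step 2: AW = (0.37 - 0.13) * 34 * 10
Step 3: AW = 0.24 * 34 * 10
Step 4: AW = 81.6 mm

81.6


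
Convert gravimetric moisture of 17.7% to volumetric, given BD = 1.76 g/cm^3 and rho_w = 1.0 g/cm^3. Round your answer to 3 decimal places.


Step 1: theta = (w / 100) * BD / rho_w
Step 2: theta = (17.7 / 100) * 1.76 / 1.0
Step 3: theta = 0.177 * 1.76
Step 4: theta = 0.312

0.312


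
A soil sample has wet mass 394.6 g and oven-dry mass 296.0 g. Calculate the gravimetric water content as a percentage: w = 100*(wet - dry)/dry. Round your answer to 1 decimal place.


Step 1: Water mass = wet - dry = 394.6 - 296.0 = 98.6 g
Step 2: w = 100 * water mass / dry mass
Step 3: w = 100 * 98.6 / 296.0 = 33.3%

33.3


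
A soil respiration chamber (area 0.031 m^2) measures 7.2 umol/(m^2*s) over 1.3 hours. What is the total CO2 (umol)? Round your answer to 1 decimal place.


Step 1: Convert time to seconds: 1.3 hr * 3600 = 4680.0 s
Step 2: Total = flux * area * time_s
Step 3: Total = 7.2 * 0.031 * 4680.0
Step 4: Total = 1044.6 umol

1044.6
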